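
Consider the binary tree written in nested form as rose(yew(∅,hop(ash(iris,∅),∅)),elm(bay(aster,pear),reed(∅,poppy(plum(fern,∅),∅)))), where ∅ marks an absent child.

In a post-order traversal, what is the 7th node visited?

Post-order visits the left subtree, then the right subtree, then the node.
At rose: go left to yew.
  At yew: no left child.
  At yew: go right to hop.
    At hop: go left to ash.
      At ash: go left to iris.
        iris is a leaf — visit iris.
      At ash: no right child.
      Visit ash.
    At hop: no right child.
    Visit hop.
  Visit yew.
At rose: go right to elm.
  At elm: go left to bay.
    At bay: go left to aster.
      aster is a leaf — visit aster.
    At bay: go right to pear.
      pear is a leaf — visit pear.
    Visit bay.
  At elm: go right to reed.
    At reed: no left child.
    At reed: go right to poppy.
      At poppy: go left to plum.
        At plum: go left to fern.
          fern is a leaf — visit fern.
        At plum: no right child.
        Visit plum.
      At poppy: no right child.
      Visit poppy.
    Visit reed.
  Visit elm.
Visit rose.
Full post-order sequence: iris, ash, hop, yew, aster, pear, bay, fern, plum, poppy, reed, elm, rose.

bay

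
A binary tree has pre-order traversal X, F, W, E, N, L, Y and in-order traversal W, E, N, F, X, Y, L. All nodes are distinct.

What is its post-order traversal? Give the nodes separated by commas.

N, E, W, F, Y, L, X

The first element of pre-order is the root; it splits in-order into left and right subtrees.
Root X: left subtree has 4 nodes {W, E, N, F}, right has 2 {Y, L}.
  Root F: left subtree has 3 nodes {W, E, N}, right has 0 { }.
    Root W: left subtree has 0 nodes { }, right has 2 {E, N}.
      Root E: left subtree has 0 nodes { }, right has 1 {N}.
  Root L: left subtree has 1 node {Y}, right has 0 { }.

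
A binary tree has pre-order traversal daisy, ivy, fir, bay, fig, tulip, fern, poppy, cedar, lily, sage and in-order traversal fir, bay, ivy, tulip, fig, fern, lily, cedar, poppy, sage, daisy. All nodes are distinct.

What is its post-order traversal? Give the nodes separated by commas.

The first element of pre-order is the root; it splits in-order into left and right subtrees.
Root daisy: left subtree has 10 nodes {fir, bay, ivy, tulip, fig, fern, lily, cedar, poppy, sage}, right has 0 { }.
  Root ivy: left subtree has 2 nodes {fir, bay}, right has 7 {tulip, fig, fern, lily, cedar, poppy, sage}.
    Root fir: left subtree has 0 nodes { }, right has 1 {bay}.
    Root fig: left subtree has 1 node {tulip}, right has 5 {fern, lily, cedar, poppy, sage}.
      Root fern: left subtree has 0 nodes { }, right has 4 {lily, cedar, poppy, sage}.
        Root poppy: left subtree has 2 nodes {lily, cedar}, right has 1 {sage}.
          Root cedar: left subtree has 1 node {lily}, right has 0 { }.

bay, fir, tulip, lily, cedar, sage, poppy, fern, fig, ivy, daisy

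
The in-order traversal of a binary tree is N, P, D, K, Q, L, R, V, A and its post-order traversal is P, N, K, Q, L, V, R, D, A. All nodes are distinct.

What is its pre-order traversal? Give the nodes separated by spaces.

The last element of post-order is the root; it splits in-order into left and right subtrees.
Root A: left subtree has 8 nodes {N, P, D, K, Q, L, R, V}, right has 0 { }.
  Root D: left subtree has 2 nodes {N, P}, right has 5 {K, Q, L, R, V}.
    Root N: left subtree has 0 nodes { }, right has 1 {P}.
    Root R: left subtree has 3 nodes {K, Q, L}, right has 1 {V}.
      Root L: left subtree has 2 nodes {K, Q}, right has 0 { }.
        Root Q: left subtree has 1 node {K}, right has 0 { }.

A D N P R L Q K V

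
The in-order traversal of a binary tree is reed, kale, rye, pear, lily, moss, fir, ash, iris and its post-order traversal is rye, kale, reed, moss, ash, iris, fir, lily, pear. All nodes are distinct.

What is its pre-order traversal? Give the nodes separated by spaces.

The last element of post-order is the root; it splits in-order into left and right subtrees.
Root pear: left subtree has 3 nodes {reed, kale, rye}, right has 5 {lily, moss, fir, ash, iris}.
  Root reed: left subtree has 0 nodes { }, right has 2 {kale, rye}.
    Root kale: left subtree has 0 nodes { }, right has 1 {rye}.
  Root lily: left subtree has 0 nodes { }, right has 4 {moss, fir, ash, iris}.
    Root fir: left subtree has 1 node {moss}, right has 2 {ash, iris}.
      Root iris: left subtree has 1 node {ash}, right has 0 { }.

pear reed kale rye lily fir moss iris ash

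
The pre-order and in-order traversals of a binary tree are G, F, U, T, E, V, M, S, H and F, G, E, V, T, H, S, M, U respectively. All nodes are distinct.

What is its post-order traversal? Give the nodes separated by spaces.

F V E H S M T U G

The first element of pre-order is the root; it splits in-order into left and right subtrees.
Root G: left subtree has 1 node {F}, right has 7 {E, V, T, H, S, M, U}.
  Root U: left subtree has 6 nodes {E, V, T, H, S, M}, right has 0 { }.
    Root T: left subtree has 2 nodes {E, V}, right has 3 {H, S, M}.
      Root E: left subtree has 0 nodes { }, right has 1 {V}.
      Root M: left subtree has 2 nodes {H, S}, right has 0 { }.
        Root S: left subtree has 1 node {H}, right has 0 { }.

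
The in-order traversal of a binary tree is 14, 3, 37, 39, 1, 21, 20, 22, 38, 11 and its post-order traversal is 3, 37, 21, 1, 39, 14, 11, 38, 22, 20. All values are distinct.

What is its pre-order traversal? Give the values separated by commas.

20, 14, 39, 37, 3, 1, 21, 22, 38, 11

The last element of post-order is the root; it splits in-order into left and right subtrees.
Root 20: left subtree has 6 nodes {14, 3, 37, 39, 1, 21}, right has 3 {22, 38, 11}.
  Root 14: left subtree has 0 nodes { }, right has 5 {3, 37, 39, 1, 21}.
    Root 39: left subtree has 2 nodes {3, 37}, right has 2 {1, 21}.
      Root 37: left subtree has 1 node {3}, right has 0 { }.
      Root 1: left subtree has 0 nodes { }, right has 1 {21}.
  Root 22: left subtree has 0 nodes { }, right has 2 {38, 11}.
    Root 38: left subtree has 0 nodes { }, right has 1 {11}.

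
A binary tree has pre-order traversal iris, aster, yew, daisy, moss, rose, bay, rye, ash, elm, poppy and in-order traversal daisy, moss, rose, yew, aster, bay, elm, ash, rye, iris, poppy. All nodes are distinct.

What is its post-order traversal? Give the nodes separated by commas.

rose, moss, daisy, yew, elm, ash, rye, bay, aster, poppy, iris

The first element of pre-order is the root; it splits in-order into left and right subtrees.
Root iris: left subtree has 9 nodes {daisy, moss, rose, yew, aster, bay, elm, ash, rye}, right has 1 {poppy}.
  Root aster: left subtree has 4 nodes {daisy, moss, rose, yew}, right has 4 {bay, elm, ash, rye}.
    Root yew: left subtree has 3 nodes {daisy, moss, rose}, right has 0 { }.
      Root daisy: left subtree has 0 nodes { }, right has 2 {moss, rose}.
        Root moss: left subtree has 0 nodes { }, right has 1 {rose}.
    Root bay: left subtree has 0 nodes { }, right has 3 {elm, ash, rye}.
      Root rye: left subtree has 2 nodes {elm, ash}, right has 0 { }.
        Root ash: left subtree has 1 node {elm}, right has 0 { }.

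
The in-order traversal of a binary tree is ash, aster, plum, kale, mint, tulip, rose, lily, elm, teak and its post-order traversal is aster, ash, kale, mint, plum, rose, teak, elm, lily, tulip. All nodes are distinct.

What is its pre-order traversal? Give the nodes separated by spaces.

The last element of post-order is the root; it splits in-order into left and right subtrees.
Root tulip: left subtree has 5 nodes {ash, aster, plum, kale, mint}, right has 4 {rose, lily, elm, teak}.
  Root plum: left subtree has 2 nodes {ash, aster}, right has 2 {kale, mint}.
    Root ash: left subtree has 0 nodes { }, right has 1 {aster}.
    Root mint: left subtree has 1 node {kale}, right has 0 { }.
  Root lily: left subtree has 1 node {rose}, right has 2 {elm, teak}.
    Root elm: left subtree has 0 nodes { }, right has 1 {teak}.

tulip plum ash aster mint kale lily rose elm teak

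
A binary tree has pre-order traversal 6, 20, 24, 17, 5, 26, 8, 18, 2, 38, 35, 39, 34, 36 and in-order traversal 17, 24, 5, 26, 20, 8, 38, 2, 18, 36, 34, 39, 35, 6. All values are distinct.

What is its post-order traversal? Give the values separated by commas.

17, 26, 5, 24, 38, 2, 36, 34, 39, 35, 18, 8, 20, 6

The first element of pre-order is the root; it splits in-order into left and right subtrees.
Root 6: left subtree has 13 nodes {17, 24, 5, 26, 20, 8, 38, 2, 18, 36, 34, 39, 35}, right has 0 { }.
  Root 20: left subtree has 4 nodes {17, 24, 5, 26}, right has 8 {8, 38, 2, 18, 36, 34, 39, 35}.
    Root 24: left subtree has 1 node {17}, right has 2 {5, 26}.
      Root 5: left subtree has 0 nodes { }, right has 1 {26}.
    Root 8: left subtree has 0 nodes { }, right has 7 {38, 2, 18, 36, 34, 39, 35}.
      Root 18: left subtree has 2 nodes {38, 2}, right has 4 {36, 34, 39, 35}.
        Root 2: left subtree has 1 node {38}, right has 0 { }.
        Root 35: left subtree has 3 nodes {36, 34, 39}, right has 0 { }.
          Root 39: left subtree has 2 nodes {36, 34}, right has 0 { }.
            Root 34: left subtree has 1 node {36}, right has 0 { }.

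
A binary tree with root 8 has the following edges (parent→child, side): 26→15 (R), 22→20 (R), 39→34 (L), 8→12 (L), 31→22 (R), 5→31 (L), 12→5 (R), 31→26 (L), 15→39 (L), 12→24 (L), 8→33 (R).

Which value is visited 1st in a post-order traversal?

24

Post-order visits the left subtree, then the right subtree, then the node.
At 8: go left to 12.
  At 12: go left to 24.
    24 is a leaf — visit 24.
  At 12: go right to 5.
    At 5: go left to 31.
      At 31: go left to 26.
        At 26: no left child.
        At 26: go right to 15.
          At 15: go left to 39.
            At 39: go left to 34.
              34 is a leaf — visit 34.
            At 39: no right child.
            Visit 39.
          At 15: no right child.
          Visit 15.
        Visit 26.
      At 31: go right to 22.
        At 22: no left child.
        At 22: go right to 20.
          20 is a leaf — visit 20.
        Visit 22.
      Visit 31.
    At 5: no right child.
    Visit 5.
  Visit 12.
At 8: go right to 33.
  33 is a leaf — visit 33.
Visit 8.
Full post-order sequence: 24, 34, 39, 15, 26, 20, 22, 31, 5, 12, 33, 8.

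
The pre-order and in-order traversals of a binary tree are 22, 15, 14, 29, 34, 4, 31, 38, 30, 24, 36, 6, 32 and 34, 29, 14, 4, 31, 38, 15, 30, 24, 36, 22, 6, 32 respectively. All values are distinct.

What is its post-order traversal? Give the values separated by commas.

The first element of pre-order is the root; it splits in-order into left and right subtrees.
Root 22: left subtree has 10 nodes {34, 29, 14, 4, 31, 38, 15, 30, 24, 36}, right has 2 {6, 32}.
  Root 15: left subtree has 6 nodes {34, 29, 14, 4, 31, 38}, right has 3 {30, 24, 36}.
    Root 14: left subtree has 2 nodes {34, 29}, right has 3 {4, 31, 38}.
      Root 29: left subtree has 1 node {34}, right has 0 { }.
      Root 4: left subtree has 0 nodes { }, right has 2 {31, 38}.
        Root 31: left subtree has 0 nodes { }, right has 1 {38}.
    Root 30: left subtree has 0 nodes { }, right has 2 {24, 36}.
      Root 24: left subtree has 0 nodes { }, right has 1 {36}.
  Root 6: left subtree has 0 nodes { }, right has 1 {32}.

34, 29, 38, 31, 4, 14, 36, 24, 30, 15, 32, 6, 22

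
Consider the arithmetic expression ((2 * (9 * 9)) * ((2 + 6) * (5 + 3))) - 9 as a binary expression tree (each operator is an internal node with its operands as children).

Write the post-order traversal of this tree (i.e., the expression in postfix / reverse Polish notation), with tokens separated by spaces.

2 9 9 * * 2 6 + 5 3 + * * 9 -

Post-order on an expression tree gives postfix notation: for each operator, emit left operand, right operand, then the operator.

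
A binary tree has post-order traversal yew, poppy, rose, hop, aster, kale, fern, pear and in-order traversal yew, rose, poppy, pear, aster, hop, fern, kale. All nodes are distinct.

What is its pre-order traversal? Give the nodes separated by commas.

The last element of post-order is the root; it splits in-order into left and right subtrees.
Root pear: left subtree has 3 nodes {yew, rose, poppy}, right has 4 {aster, hop, fern, kale}.
  Root rose: left subtree has 1 node {yew}, right has 1 {poppy}.
  Root fern: left subtree has 2 nodes {aster, hop}, right has 1 {kale}.
    Root aster: left subtree has 0 nodes { }, right has 1 {hop}.

pear, rose, yew, poppy, fern, aster, hop, kale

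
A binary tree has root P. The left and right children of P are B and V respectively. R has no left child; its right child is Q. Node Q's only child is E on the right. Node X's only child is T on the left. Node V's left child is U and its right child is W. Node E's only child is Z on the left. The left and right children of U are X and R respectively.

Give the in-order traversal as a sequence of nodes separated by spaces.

B P T X U R Q Z E V W

In-order visits the left subtree, then the node, then the right subtree.
At P: go left to B.
  B is a leaf — visit B.
Visit P.
At P: go right to V.
  At V: go left to U.
    At U: go left to X.
      At X: go left to T.
        T is a leaf — visit T.
      Visit X.
      At X: no right child.
    Visit U.
    At U: go right to R.
      At R: no left child.
      Visit R.
      At R: go right to Q.
        At Q: no left child.
        Visit Q.
        At Q: go right to E.
          At E: go left to Z.
            Z is a leaf — visit Z.
          Visit E.
          At E: no right child.
  Visit V.
  At V: go right to W.
    W is a leaf — visit W.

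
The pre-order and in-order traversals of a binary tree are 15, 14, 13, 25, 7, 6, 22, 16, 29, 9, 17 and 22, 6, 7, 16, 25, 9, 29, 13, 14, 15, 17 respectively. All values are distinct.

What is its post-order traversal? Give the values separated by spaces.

The first element of pre-order is the root; it splits in-order into left and right subtrees.
Root 15: left subtree has 9 nodes {22, 6, 7, 16, 25, 9, 29, 13, 14}, right has 1 {17}.
  Root 14: left subtree has 8 nodes {22, 6, 7, 16, 25, 9, 29, 13}, right has 0 { }.
    Root 13: left subtree has 7 nodes {22, 6, 7, 16, 25, 9, 29}, right has 0 { }.
      Root 25: left subtree has 4 nodes {22, 6, 7, 16}, right has 2 {9, 29}.
        Root 7: left subtree has 2 nodes {22, 6}, right has 1 {16}.
          Root 6: left subtree has 1 node {22}, right has 0 { }.
        Root 29: left subtree has 1 node {9}, right has 0 { }.

22 6 16 7 9 29 25 13 14 17 15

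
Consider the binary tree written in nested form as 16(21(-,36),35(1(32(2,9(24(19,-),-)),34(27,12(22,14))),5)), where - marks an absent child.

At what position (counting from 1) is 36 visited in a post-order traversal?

1

Post-order visits the left subtree, then the right subtree, then the node.
At 16: go left to 21.
  At 21: no left child.
  At 21: go right to 36.
    36 is a leaf — visit 36.
  Visit 21.
At 16: go right to 35.
  At 35: go left to 1.
    At 1: go left to 32.
      At 32: go left to 2.
        2 is a leaf — visit 2.
      At 32: go right to 9.
        At 9: go left to 24.
          At 24: go left to 19.
            19 is a leaf — visit 19.
          At 24: no right child.
          Visit 24.
        At 9: no right child.
        Visit 9.
      Visit 32.
    At 1: go right to 34.
      At 34: go left to 27.
        27 is a leaf — visit 27.
      At 34: go right to 12.
        At 12: go left to 22.
          22 is a leaf — visit 22.
        At 12: go right to 14.
          14 is a leaf — visit 14.
        Visit 12.
      Visit 34.
    Visit 1.
  At 35: go right to 5.
    5 is a leaf — visit 5.
  Visit 35.
Visit 16.
Full post-order sequence: 36, 21, 2, 19, 24, 9, 32, 27, 22, 14, 12, 34, 1, 5, 35, 16.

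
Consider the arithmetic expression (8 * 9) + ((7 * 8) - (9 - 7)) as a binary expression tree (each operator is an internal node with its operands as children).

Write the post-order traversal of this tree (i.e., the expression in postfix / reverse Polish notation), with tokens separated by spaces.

8 9 * 7 8 * 9 7 - - +

Post-order on an expression tree gives postfix notation: for each operator, emit left operand, right operand, then the operator.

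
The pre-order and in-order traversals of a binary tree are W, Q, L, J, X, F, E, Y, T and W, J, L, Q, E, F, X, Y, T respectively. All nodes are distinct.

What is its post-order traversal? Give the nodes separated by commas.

J, L, E, F, T, Y, X, Q, W

The first element of pre-order is the root; it splits in-order into left and right subtrees.
Root W: left subtree has 0 nodes { }, right has 8 {J, L, Q, E, F, X, Y, T}.
  Root Q: left subtree has 2 nodes {J, L}, right has 5 {E, F, X, Y, T}.
    Root L: left subtree has 1 node {J}, right has 0 { }.
    Root X: left subtree has 2 nodes {E, F}, right has 2 {Y, T}.
      Root F: left subtree has 1 node {E}, right has 0 { }.
      Root Y: left subtree has 0 nodes { }, right has 1 {T}.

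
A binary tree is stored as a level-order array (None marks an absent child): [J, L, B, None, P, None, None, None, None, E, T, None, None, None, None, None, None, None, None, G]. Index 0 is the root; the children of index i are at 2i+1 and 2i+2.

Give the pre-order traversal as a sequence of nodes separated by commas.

J, L, P, E, G, T, B

Pre-order visits the node, then its left subtree, then its right subtree.
Visit J.
At J: go left to L.
  Visit L.
  At L: no left child.
  At L: go right to P.
    Visit P.
    At P: go left to E.
      Visit E.
      At E: go left to G.
        G is a leaf — visit G.
      At E: no right child.
    At P: go right to T.
      T is a leaf — visit T.
At J: go right to B.
  B is a leaf — visit B.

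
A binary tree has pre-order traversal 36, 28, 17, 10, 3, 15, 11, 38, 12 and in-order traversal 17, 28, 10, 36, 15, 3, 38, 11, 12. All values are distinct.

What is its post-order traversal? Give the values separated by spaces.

The first element of pre-order is the root; it splits in-order into left and right subtrees.
Root 36: left subtree has 3 nodes {17, 28, 10}, right has 5 {15, 3, 38, 11, 12}.
  Root 28: left subtree has 1 node {17}, right has 1 {10}.
  Root 3: left subtree has 1 node {15}, right has 3 {38, 11, 12}.
    Root 11: left subtree has 1 node {38}, right has 1 {12}.

17 10 28 15 38 12 11 3 36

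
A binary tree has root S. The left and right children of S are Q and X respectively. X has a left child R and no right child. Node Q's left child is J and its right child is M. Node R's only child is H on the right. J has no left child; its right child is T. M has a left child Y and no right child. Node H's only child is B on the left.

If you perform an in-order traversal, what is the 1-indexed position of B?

In-order visits the left subtree, then the node, then the right subtree.
At S: go left to Q.
  At Q: go left to J.
    At J: no left child.
    Visit J.
    At J: go right to T.
      T is a leaf — visit T.
  Visit Q.
  At Q: go right to M.
    At M: go left to Y.
      Y is a leaf — visit Y.
    Visit M.
    At M: no right child.
Visit S.
At S: go right to X.
  At X: go left to R.
    At R: no left child.
    Visit R.
    At R: go right to H.
      At H: go left to B.
        B is a leaf — visit B.
      Visit H.
      At H: no right child.
  Visit X.
  At X: no right child.
Full in-order sequence: J, T, Q, Y, M, S, R, B, H, X.

8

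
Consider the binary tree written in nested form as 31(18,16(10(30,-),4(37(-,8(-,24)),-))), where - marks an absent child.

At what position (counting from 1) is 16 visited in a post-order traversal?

8

Post-order visits the left subtree, then the right subtree, then the node.
At 31: go left to 18.
  18 is a leaf — visit 18.
At 31: go right to 16.
  At 16: go left to 10.
    At 10: go left to 30.
      30 is a leaf — visit 30.
    At 10: no right child.
    Visit 10.
  At 16: go right to 4.
    At 4: go left to 37.
      At 37: no left child.
      At 37: go right to 8.
        At 8: no left child.
        At 8: go right to 24.
          24 is a leaf — visit 24.
        Visit 8.
      Visit 37.
    At 4: no right child.
    Visit 4.
  Visit 16.
Visit 31.
Full post-order sequence: 18, 30, 10, 24, 8, 37, 4, 16, 31.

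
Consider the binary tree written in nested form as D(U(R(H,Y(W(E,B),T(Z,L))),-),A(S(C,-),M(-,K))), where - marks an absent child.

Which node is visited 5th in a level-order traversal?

S

Level-order visits nodes level by level from the root, left to right within each level.
Level 0: D
Level 1: U, A
Level 2: R, S, M
Level 3: H, Y, C, K
Level 4: W, T
Level 5: E, B, Z, L
Full level-order sequence: D, U, A, R, S, M, H, Y, C, K, W, T, E, B, Z, L.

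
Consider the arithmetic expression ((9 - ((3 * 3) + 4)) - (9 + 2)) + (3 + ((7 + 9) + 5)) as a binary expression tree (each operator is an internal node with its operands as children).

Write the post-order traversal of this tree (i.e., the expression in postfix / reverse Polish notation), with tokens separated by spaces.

Post-order on an expression tree gives postfix notation: for each operator, emit left operand, right operand, then the operator.

9 3 3 * 4 + - 9 2 + - 3 7 9 + 5 + + +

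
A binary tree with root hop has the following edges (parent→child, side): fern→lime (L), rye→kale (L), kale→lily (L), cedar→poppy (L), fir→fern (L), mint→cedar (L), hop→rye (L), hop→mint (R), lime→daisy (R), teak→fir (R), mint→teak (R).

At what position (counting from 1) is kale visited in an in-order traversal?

2

In-order visits the left subtree, then the node, then the right subtree.
At hop: go left to rye.
  At rye: go left to kale.
    At kale: go left to lily.
      lily is a leaf — visit lily.
    Visit kale.
    At kale: no right child.
  Visit rye.
  At rye: no right child.
Visit hop.
At hop: go right to mint.
  At mint: go left to cedar.
    At cedar: go left to poppy.
      poppy is a leaf — visit poppy.
    Visit cedar.
    At cedar: no right child.
  Visit mint.
  At mint: go right to teak.
    At teak: no left child.
    Visit teak.
    At teak: go right to fir.
      At fir: go left to fern.
        At fern: go left to lime.
          At lime: no left child.
          Visit lime.
          At lime: go right to daisy.
            daisy is a leaf — visit daisy.
        Visit fern.
        At fern: no right child.
      Visit fir.
      At fir: no right child.
Full in-order sequence: lily, kale, rye, hop, poppy, cedar, mint, teak, lime, daisy, fern, fir.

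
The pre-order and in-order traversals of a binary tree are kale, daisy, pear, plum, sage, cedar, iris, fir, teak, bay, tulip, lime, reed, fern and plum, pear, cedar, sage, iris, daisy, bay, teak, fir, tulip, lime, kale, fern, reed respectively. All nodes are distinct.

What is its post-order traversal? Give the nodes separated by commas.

plum, cedar, iris, sage, pear, bay, teak, lime, tulip, fir, daisy, fern, reed, kale

The first element of pre-order is the root; it splits in-order into left and right subtrees.
Root kale: left subtree has 11 nodes {plum, pear, cedar, sage, iris, daisy, bay, teak, fir, tulip, lime}, right has 2 {fern, reed}.
  Root daisy: left subtree has 5 nodes {plum, pear, cedar, sage, iris}, right has 5 {bay, teak, fir, tulip, lime}.
    Root pear: left subtree has 1 node {plum}, right has 3 {cedar, sage, iris}.
      Root sage: left subtree has 1 node {cedar}, right has 1 {iris}.
    Root fir: left subtree has 2 nodes {bay, teak}, right has 2 {tulip, lime}.
      Root teak: left subtree has 1 node {bay}, right has 0 { }.
      Root tulip: left subtree has 0 nodes { }, right has 1 {lime}.
  Root reed: left subtree has 1 node {fern}, right has 0 { }.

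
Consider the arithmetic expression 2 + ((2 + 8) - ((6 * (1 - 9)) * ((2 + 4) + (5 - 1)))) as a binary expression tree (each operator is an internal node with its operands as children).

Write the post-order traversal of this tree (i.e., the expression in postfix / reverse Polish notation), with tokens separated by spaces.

Post-order on an expression tree gives postfix notation: for each operator, emit left operand, right operand, then the operator.

2 2 8 + 6 1 9 - * 2 4 + 5 1 - + * - +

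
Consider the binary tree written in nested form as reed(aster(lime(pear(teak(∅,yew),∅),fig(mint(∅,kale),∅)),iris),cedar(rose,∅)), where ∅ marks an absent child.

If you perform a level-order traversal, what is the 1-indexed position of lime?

Level-order visits nodes level by level from the root, left to right within each level.
Level 0: reed
Level 1: aster, cedar
Level 2: lime, iris, rose
Level 3: pear, fig
Level 4: teak, mint
Level 5: yew, kale
Full level-order sequence: reed, aster, cedar, lime, iris, rose, pear, fig, teak, mint, yew, kale.

4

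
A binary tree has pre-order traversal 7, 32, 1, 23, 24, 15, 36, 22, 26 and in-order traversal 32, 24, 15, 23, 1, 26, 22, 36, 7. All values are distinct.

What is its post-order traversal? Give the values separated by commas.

15, 24, 23, 26, 22, 36, 1, 32, 7

The first element of pre-order is the root; it splits in-order into left and right subtrees.
Root 7: left subtree has 8 nodes {32, 24, 15, 23, 1, 26, 22, 36}, right has 0 { }.
  Root 32: left subtree has 0 nodes { }, right has 7 {24, 15, 23, 1, 26, 22, 36}.
    Root 1: left subtree has 3 nodes {24, 15, 23}, right has 3 {26, 22, 36}.
      Root 23: left subtree has 2 nodes {24, 15}, right has 0 { }.
        Root 24: left subtree has 0 nodes { }, right has 1 {15}.
      Root 36: left subtree has 2 nodes {26, 22}, right has 0 { }.
        Root 22: left subtree has 1 node {26}, right has 0 { }.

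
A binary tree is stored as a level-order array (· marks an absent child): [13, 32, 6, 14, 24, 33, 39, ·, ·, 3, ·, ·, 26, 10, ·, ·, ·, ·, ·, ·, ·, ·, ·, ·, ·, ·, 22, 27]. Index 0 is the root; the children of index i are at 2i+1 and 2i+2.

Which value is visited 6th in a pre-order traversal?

6

Pre-order visits the node, then its left subtree, then its right subtree.
Visit 13.
At 13: go left to 32.
  Visit 32.
  At 32: go left to 14.
    14 is a leaf — visit 14.
  At 32: go right to 24.
    Visit 24.
    At 24: go left to 3.
      3 is a leaf — visit 3.
    At 24: no right child.
At 13: go right to 6.
  Visit 6.
  At 6: go left to 33.
    Visit 33.
    At 33: no left child.
    At 33: go right to 26.
      Visit 26.
      At 26: no left child.
      At 26: go right to 22.
        22 is a leaf — visit 22.
  At 6: go right to 39.
    Visit 39.
    At 39: go left to 10.
      Visit 10.
      At 10: go left to 27.
        27 is a leaf — visit 27.
      At 10: no right child.
    At 39: no right child.
Full pre-order sequence: 13, 32, 14, 24, 3, 6, 33, 26, 22, 39, 10, 27.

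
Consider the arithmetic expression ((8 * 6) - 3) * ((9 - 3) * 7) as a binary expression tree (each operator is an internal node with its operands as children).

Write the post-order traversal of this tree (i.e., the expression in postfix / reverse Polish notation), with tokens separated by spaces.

8 6 * 3 - 9 3 - 7 * *

Post-order on an expression tree gives postfix notation: for each operator, emit left operand, right operand, then the operator.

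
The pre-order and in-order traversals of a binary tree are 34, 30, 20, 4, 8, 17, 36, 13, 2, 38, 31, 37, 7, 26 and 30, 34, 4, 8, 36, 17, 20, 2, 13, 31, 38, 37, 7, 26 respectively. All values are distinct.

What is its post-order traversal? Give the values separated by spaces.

The first element of pre-order is the root; it splits in-order into left and right subtrees.
Root 34: left subtree has 1 node {30}, right has 12 {4, 8, 36, 17, 20, 2, 13, 31, 38, 37, 7, 26}.
  Root 20: left subtree has 4 nodes {4, 8, 36, 17}, right has 7 {2, 13, 31, 38, 37, 7, 26}.
    Root 4: left subtree has 0 nodes { }, right has 3 {8, 36, 17}.
      Root 8: left subtree has 0 nodes { }, right has 2 {36, 17}.
        Root 17: left subtree has 1 node {36}, right has 0 { }.
    Root 13: left subtree has 1 node {2}, right has 5 {31, 38, 37, 7, 26}.
      Root 38: left subtree has 1 node {31}, right has 3 {37, 7, 26}.
        Root 37: left subtree has 0 nodes { }, right has 2 {7, 26}.
          Root 7: left subtree has 0 nodes { }, right has 1 {26}.

30 36 17 8 4 2 31 26 7 37 38 13 20 34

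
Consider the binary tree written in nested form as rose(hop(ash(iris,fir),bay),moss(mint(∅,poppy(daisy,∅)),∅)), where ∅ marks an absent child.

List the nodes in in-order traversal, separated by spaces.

iris ash fir hop bay rose mint daisy poppy moss

In-order visits the left subtree, then the node, then the right subtree.
At rose: go left to hop.
  At hop: go left to ash.
    At ash: go left to iris.
      iris is a leaf — visit iris.
    Visit ash.
    At ash: go right to fir.
      fir is a leaf — visit fir.
  Visit hop.
  At hop: go right to bay.
    bay is a leaf — visit bay.
Visit rose.
At rose: go right to moss.
  At moss: go left to mint.
    At mint: no left child.
    Visit mint.
    At mint: go right to poppy.
      At poppy: go left to daisy.
        daisy is a leaf — visit daisy.
      Visit poppy.
      At poppy: no right child.
  Visit moss.
  At moss: no right child.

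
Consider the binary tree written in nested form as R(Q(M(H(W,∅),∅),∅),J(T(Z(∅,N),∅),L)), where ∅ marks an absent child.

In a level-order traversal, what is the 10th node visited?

N

Level-order visits nodes level by level from the root, left to right within each level.
Level 0: R
Level 1: Q, J
Level 2: M, T, L
Level 3: H, Z
Level 4: W, N
Full level-order sequence: R, Q, J, M, T, L, H, Z, W, N.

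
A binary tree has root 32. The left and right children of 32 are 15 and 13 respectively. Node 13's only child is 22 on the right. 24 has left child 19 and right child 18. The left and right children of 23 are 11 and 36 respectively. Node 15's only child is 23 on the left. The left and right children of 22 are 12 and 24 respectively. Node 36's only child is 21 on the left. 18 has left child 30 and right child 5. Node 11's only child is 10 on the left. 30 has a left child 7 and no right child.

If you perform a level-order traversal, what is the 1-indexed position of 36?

7

Level-order visits nodes level by level from the root, left to right within each level.
Level 0: 32
Level 1: 15, 13
Level 2: 23, 22
Level 3: 11, 36, 12, 24
Level 4: 10, 21, 19, 18
Level 5: 30, 5
Level 6: 7
Full level-order sequence: 32, 15, 13, 23, 22, 11, 36, 12, 24, 10, 21, 19, 18, 30, 5, 7.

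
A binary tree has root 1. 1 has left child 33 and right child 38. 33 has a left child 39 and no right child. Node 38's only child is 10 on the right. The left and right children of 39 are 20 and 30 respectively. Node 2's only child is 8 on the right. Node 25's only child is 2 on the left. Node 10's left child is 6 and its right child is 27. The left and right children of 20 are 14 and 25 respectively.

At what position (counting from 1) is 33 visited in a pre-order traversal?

2

Pre-order visits the node, then its left subtree, then its right subtree.
Visit 1.
At 1: go left to 33.
  Visit 33.
  At 33: go left to 39.
    Visit 39.
    At 39: go left to 20.
      Visit 20.
      At 20: go left to 14.
        14 is a leaf — visit 14.
      At 20: go right to 25.
        Visit 25.
        At 25: go left to 2.
          Visit 2.
          At 2: no left child.
          At 2: go right to 8.
            8 is a leaf — visit 8.
        At 25: no right child.
    At 39: go right to 30.
      30 is a leaf — visit 30.
  At 33: no right child.
At 1: go right to 38.
  Visit 38.
  At 38: no left child.
  At 38: go right to 10.
    Visit 10.
    At 10: go left to 6.
      6 is a leaf — visit 6.
    At 10: go right to 27.
      27 is a leaf — visit 27.
Full pre-order sequence: 1, 33, 39, 20, 14, 25, 2, 8, 30, 38, 10, 6, 27.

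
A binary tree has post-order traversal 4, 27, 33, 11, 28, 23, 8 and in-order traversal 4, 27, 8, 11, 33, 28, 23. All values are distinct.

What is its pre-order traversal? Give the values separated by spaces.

8 27 4 23 28 11 33

The last element of post-order is the root; it splits in-order into left and right subtrees.
Root 8: left subtree has 2 nodes {4, 27}, right has 4 {11, 33, 28, 23}.
  Root 27: left subtree has 1 node {4}, right has 0 { }.
  Root 23: left subtree has 3 nodes {11, 33, 28}, right has 0 { }.
    Root 28: left subtree has 2 nodes {11, 33}, right has 0 { }.
      Root 11: left subtree has 0 nodes { }, right has 1 {33}.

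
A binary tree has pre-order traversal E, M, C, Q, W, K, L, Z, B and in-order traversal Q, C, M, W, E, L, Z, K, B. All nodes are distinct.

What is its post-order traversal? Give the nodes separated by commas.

The first element of pre-order is the root; it splits in-order into left and right subtrees.
Root E: left subtree has 4 nodes {Q, C, M, W}, right has 4 {L, Z, K, B}.
  Root M: left subtree has 2 nodes {Q, C}, right has 1 {W}.
    Root C: left subtree has 1 node {Q}, right has 0 { }.
  Root K: left subtree has 2 nodes {L, Z}, right has 1 {B}.
    Root L: left subtree has 0 nodes { }, right has 1 {Z}.

Q, C, W, M, Z, L, B, K, E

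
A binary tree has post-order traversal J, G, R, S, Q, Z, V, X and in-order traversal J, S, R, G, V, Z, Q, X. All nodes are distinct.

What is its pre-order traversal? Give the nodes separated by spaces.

X V S J R G Z Q

The last element of post-order is the root; it splits in-order into left and right subtrees.
Root X: left subtree has 7 nodes {J, S, R, G, V, Z, Q}, right has 0 { }.
  Root V: left subtree has 4 nodes {J, S, R, G}, right has 2 {Z, Q}.
    Root S: left subtree has 1 node {J}, right has 2 {R, G}.
      Root R: left subtree has 0 nodes { }, right has 1 {G}.
    Root Z: left subtree has 0 nodes { }, right has 1 {Q}.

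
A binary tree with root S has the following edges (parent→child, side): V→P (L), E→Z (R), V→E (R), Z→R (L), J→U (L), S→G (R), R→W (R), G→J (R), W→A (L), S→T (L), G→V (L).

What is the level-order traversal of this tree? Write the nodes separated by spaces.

S T G V J P E U Z R W A

Level-order visits nodes level by level from the root, left to right within each level.
Level 0: S
Level 1: T, G
Level 2: V, J
Level 3: P, E, U
Level 4: Z
Level 5: R
Level 6: W
Level 7: A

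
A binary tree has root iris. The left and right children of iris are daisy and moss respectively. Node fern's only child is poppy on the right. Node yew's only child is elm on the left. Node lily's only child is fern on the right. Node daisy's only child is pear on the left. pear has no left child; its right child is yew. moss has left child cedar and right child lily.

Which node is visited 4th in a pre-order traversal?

Pre-order visits the node, then its left subtree, then its right subtree.
Visit iris.
At iris: go left to daisy.
  Visit daisy.
  At daisy: go left to pear.
    Visit pear.
    At pear: no left child.
    At pear: go right to yew.
      Visit yew.
      At yew: go left to elm.
        elm is a leaf — visit elm.
      At yew: no right child.
  At daisy: no right child.
At iris: go right to moss.
  Visit moss.
  At moss: go left to cedar.
    cedar is a leaf — visit cedar.
  At moss: go right to lily.
    Visit lily.
    At lily: no left child.
    At lily: go right to fern.
      Visit fern.
      At fern: no left child.
      At fern: go right to poppy.
        poppy is a leaf — visit poppy.
Full pre-order sequence: iris, daisy, pear, yew, elm, moss, cedar, lily, fern, poppy.

yew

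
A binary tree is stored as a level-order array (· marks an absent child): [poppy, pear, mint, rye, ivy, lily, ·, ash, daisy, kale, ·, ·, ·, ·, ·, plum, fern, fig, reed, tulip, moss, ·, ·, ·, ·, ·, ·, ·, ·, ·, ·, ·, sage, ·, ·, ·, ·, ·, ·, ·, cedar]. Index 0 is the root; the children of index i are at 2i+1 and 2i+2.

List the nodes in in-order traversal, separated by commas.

plum, sage, ash, fern, rye, fig, daisy, reed, pear, tulip, cedar, kale, moss, ivy, poppy, lily, mint

In-order visits the left subtree, then the node, then the right subtree.
At poppy: go left to pear.
  At pear: go left to rye.
    At rye: go left to ash.
      At ash: go left to plum.
        At plum: no left child.
        Visit plum.
        At plum: go right to sage.
          sage is a leaf — visit sage.
      Visit ash.
      At ash: go right to fern.
        fern is a leaf — visit fern.
    Visit rye.
    At rye: go right to daisy.
      At daisy: go left to fig.
        fig is a leaf — visit fig.
      Visit daisy.
      At daisy: go right to reed.
        reed is a leaf — visit reed.
  Visit pear.
  At pear: go right to ivy.
    At ivy: go left to kale.
      At kale: go left to tulip.
        At tulip: no left child.
        Visit tulip.
        At tulip: go right to cedar.
          cedar is a leaf — visit cedar.
      Visit kale.
      At kale: go right to moss.
        moss is a leaf — visit moss.
    Visit ivy.
    At ivy: no right child.
Visit poppy.
At poppy: go right to mint.
  At mint: go left to lily.
    lily is a leaf — visit lily.
  Visit mint.
  At mint: no right child.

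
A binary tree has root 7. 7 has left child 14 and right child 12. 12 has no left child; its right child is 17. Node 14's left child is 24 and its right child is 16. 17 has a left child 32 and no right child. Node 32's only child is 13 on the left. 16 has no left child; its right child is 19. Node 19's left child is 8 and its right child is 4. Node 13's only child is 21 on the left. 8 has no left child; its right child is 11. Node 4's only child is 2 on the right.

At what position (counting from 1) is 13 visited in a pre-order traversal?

13

Pre-order visits the node, then its left subtree, then its right subtree.
Visit 7.
At 7: go left to 14.
  Visit 14.
  At 14: go left to 24.
    24 is a leaf — visit 24.
  At 14: go right to 16.
    Visit 16.
    At 16: no left child.
    At 16: go right to 19.
      Visit 19.
      At 19: go left to 8.
        Visit 8.
        At 8: no left child.
        At 8: go right to 11.
          11 is a leaf — visit 11.
      At 19: go right to 4.
        Visit 4.
        At 4: no left child.
        At 4: go right to 2.
          2 is a leaf — visit 2.
At 7: go right to 12.
  Visit 12.
  At 12: no left child.
  At 12: go right to 17.
    Visit 17.
    At 17: go left to 32.
      Visit 32.
      At 32: go left to 13.
        Visit 13.
        At 13: go left to 21.
          21 is a leaf — visit 21.
        At 13: no right child.
      At 32: no right child.
    At 17: no right child.
Full pre-order sequence: 7, 14, 24, 16, 19, 8, 11, 4, 2, 12, 17, 32, 13, 21.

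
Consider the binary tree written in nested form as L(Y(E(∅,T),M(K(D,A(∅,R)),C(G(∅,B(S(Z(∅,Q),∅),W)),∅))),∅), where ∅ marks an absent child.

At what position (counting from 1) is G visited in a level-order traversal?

10

Level-order visits nodes level by level from the root, left to right within each level.
Level 0: L
Level 1: Y
Level 2: E, M
Level 3: T, K, C
Level 4: D, A, G
Level 5: R, B
Level 6: S, W
Level 7: Z
Level 8: Q
Full level-order sequence: L, Y, E, M, T, K, C, D, A, G, R, B, S, W, Z, Q.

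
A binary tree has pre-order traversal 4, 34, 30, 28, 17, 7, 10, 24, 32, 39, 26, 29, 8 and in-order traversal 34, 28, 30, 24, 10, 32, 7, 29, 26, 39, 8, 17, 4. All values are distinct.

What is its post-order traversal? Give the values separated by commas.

28, 24, 32, 10, 29, 26, 8, 39, 7, 17, 30, 34, 4

The first element of pre-order is the root; it splits in-order into left and right subtrees.
Root 4: left subtree has 12 nodes {34, 28, 30, 24, 10, 32, 7, 29, 26, 39, 8, 17}, right has 0 { }.
  Root 34: left subtree has 0 nodes { }, right has 11 {28, 30, 24, 10, 32, 7, 29, 26, 39, 8, 17}.
    Root 30: left subtree has 1 node {28}, right has 9 {24, 10, 32, 7, 29, 26, 39, 8, 17}.
      Root 17: left subtree has 8 nodes {24, 10, 32, 7, 29, 26, 39, 8}, right has 0 { }.
        Root 7: left subtree has 3 nodes {24, 10, 32}, right has 4 {29, 26, 39, 8}.
          Root 10: left subtree has 1 node {24}, right has 1 {32}.
          Root 39: left subtree has 2 nodes {29, 26}, right has 1 {8}.
            Root 26: left subtree has 1 node {29}, right has 0 { }.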